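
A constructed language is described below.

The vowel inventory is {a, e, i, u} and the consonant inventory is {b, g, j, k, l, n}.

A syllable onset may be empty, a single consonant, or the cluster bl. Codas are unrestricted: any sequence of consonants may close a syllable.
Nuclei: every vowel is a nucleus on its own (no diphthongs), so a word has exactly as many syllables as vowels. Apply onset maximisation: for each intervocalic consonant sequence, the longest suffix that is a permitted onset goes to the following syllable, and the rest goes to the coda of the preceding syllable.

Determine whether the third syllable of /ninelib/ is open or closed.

Vowels present: i, e, i; each is a nucleus, giving 3 syllables.
/i…e/ gap (V1→V2): /n/ → onset of the next syllable (single consonants are always licit onsets).
/e…i/ gap (V2→V3): just /l/ — single C goes to the following onset.
Result: ni.ne.lib.
Syllable 3 is /lib/ with coda /b/, so it is closed.

closed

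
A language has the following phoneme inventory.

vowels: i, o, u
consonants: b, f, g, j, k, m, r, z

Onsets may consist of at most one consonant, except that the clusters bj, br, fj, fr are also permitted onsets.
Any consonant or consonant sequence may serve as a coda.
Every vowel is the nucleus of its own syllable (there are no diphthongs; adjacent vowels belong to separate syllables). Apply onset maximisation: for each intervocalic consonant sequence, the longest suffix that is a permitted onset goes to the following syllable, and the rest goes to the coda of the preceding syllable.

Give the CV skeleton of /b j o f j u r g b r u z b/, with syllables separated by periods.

CCV.CCVCC.CCVCC

The vowels are o, u, u — 3 nuclei, so 3 syllables.
Between /o/ (V1) and /u/ (V2): /fj/ is a licit onset in full, so it all attaches to the next syllable.
Between /u/ (V2) and /u/ (V3): cluster /rgbr/ — the longest permitted-onset suffix is /br/; onset = /br/, preceding coda = /rg/.
Putting it together: bjo.fjurg.bruzb.
Mapping each syllable to C/V: /bjo/ → CCV, /fjurg/ → CCVCC, /bruzb/ → CCVCC.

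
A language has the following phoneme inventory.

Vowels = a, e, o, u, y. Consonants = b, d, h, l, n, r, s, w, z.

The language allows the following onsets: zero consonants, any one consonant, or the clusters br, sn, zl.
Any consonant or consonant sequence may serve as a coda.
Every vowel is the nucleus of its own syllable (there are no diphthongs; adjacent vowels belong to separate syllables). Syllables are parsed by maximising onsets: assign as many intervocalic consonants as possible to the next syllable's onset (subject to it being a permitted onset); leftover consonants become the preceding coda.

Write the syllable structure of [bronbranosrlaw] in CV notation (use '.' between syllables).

CCVC.CCV.CVCC.CVC

The vowels are o, a, o, a — 4 nuclei, so 4 syllables.
/o…a/ gap (V1→V2): /nbr/ — longest licit onset from the right is /br/, leaving /n/ as coda.
/a…o/ gap (V2→V3): /n/ is a single consonant, so it becomes the next onset.
/o…a/ gap (V3→V4): /srl/; trying suffixes from longest down, /l/ is the first permitted one, so coda /sr/ | onset /l/.
Syllabification: bron.bra.nosr.law.
Mapping each syllable to C/V: /bron/ → CCVC, /bra/ → CCV, /nosr/ → CVCC, /law/ → CVC.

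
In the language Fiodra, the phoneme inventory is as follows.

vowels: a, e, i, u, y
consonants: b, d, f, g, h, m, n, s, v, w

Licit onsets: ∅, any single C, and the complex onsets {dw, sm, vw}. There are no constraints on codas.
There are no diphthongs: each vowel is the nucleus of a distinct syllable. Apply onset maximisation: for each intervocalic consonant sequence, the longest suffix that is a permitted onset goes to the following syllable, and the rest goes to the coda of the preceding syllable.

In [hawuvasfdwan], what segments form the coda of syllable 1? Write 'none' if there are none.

none

Nuclei (vowels): a, u, a, a → 4 syllables.
Between /a/ (V1) and /u/ (V2): /w/ → onset of the next syllable (single consonants are always licit onsets).
Between /u/ (V2) and /a/ (V3): /v/ → onset of the next syllable (single consonants are always licit onsets).
Between /a/ (V3) and /a/ (V4): /sfdw/ — longest licit onset from the right is /dw/, leaving /sf/ as coda.
Result: ha.wu.vasf.dwan.
Syllable 1 is /ha/: onset /h/, nucleus /a/, coda ∅.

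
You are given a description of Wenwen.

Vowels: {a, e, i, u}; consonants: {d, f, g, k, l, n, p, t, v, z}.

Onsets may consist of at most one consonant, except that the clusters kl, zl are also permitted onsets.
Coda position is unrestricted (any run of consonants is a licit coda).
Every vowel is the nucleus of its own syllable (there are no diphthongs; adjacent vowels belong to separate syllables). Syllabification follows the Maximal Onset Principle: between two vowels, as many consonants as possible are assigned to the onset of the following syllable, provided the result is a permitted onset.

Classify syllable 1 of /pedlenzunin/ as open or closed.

Vowels present: e, e, u, i; each is a nucleus, giving 4 syllables.
/e…e/ gap (V1→V2): /dl/; trying suffixes from longest down, /l/ is the first permitted one, so coda /d/ | onset /l/.
/e…u/ gap (V2→V3): /nz/ — longest licit onset from the right is /z/, leaving /n/ as coda.
/u…i/ gap (V3→V4): /n/ is a single consonant, so it becomes the next onset.
Result: ped.len.zu.nin.
Syllable 1 is /ped/ with coda /d/, so it is closed.

closed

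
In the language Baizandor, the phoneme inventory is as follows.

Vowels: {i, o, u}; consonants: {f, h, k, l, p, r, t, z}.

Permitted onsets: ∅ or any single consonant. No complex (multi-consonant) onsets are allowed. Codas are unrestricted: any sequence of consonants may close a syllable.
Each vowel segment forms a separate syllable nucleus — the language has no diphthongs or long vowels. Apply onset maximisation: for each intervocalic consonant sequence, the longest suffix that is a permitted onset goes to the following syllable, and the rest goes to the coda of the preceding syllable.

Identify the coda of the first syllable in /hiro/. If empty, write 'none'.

The vowels are i, o — 2 nuclei, so 2 syllables.
σ1/σ2 boundary: just /r/ — single C goes to the following onset.
So the parse is hi.ro.
Syllable 1 is /hi/: onset /h/, nucleus /i/, coda ∅.

none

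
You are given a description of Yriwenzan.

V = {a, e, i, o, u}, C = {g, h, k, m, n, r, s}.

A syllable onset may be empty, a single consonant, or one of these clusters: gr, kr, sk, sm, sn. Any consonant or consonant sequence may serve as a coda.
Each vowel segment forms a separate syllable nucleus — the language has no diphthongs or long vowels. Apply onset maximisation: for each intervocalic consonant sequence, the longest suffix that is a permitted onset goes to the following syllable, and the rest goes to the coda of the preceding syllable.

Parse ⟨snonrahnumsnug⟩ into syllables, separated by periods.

snon.rah.num.snug

Vowels present: o, a, u, u; each is a nucleus, giving 4 syllables.
V1 /o/ – V2 /a/: /nr/ splits as /n/ + /r/ (/r/ is the longest suffix that is a licit onset).
V2 /a/ – V3 /u/: /hn/ — longest licit onset from the right is /n/, leaving /h/ as coda.
V3 /u/ – V4 /u/: /msn/ — longest licit onset from the right is /sn/, leaving /m/ as coda.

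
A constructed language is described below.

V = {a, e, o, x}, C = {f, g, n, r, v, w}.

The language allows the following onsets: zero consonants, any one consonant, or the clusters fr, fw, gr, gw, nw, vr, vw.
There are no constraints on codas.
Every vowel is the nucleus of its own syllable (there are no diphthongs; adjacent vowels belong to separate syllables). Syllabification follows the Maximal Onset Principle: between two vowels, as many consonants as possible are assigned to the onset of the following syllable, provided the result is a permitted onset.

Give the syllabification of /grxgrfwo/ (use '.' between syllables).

Vowels present: x, o; each is a nucleus, giving 2 syllables.
V1 /x/ – V2 /o/: /grfw/ — longest licit onset from the right is /fw/, leaving /gr/ as coda.

grxgr.fwo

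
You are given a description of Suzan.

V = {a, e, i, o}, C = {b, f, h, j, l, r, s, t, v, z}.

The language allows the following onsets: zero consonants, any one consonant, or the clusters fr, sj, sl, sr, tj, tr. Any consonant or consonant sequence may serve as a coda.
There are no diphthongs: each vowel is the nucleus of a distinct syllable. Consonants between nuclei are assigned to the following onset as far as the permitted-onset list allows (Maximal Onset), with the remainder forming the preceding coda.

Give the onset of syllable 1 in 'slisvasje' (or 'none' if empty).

Vowels present: i, a, e; each is a nucleus, giving 3 syllables.
V1 /i/ – V2 /a/: cluster /sv/ — the longest permitted-onset suffix is /v/; onset = /v/, preceding coda = /s/.
V2 /a/ – V3 /e/: cluster /sj/ — /sj/ is itself a permitted onset, so the whole cluster goes right; preceding coda = ∅.
Syllabification: slis.va.sje.
Syllable 1 is /slis/: onset /sl/, nucleus /i/, coda /s/.

sl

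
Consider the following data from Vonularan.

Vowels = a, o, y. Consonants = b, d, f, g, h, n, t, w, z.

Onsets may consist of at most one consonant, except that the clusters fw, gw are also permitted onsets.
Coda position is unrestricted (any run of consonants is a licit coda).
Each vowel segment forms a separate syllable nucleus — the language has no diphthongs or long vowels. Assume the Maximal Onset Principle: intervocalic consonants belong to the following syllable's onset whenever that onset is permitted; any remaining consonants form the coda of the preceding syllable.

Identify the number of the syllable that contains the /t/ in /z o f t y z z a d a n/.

The vowels are o, y, a, a — 4 nuclei, so 4 syllables.
V1 /o/ – V2 /y/: /ft/ — longest licit onset from the right is /t/, leaving /f/ as coda.
V2 /y/ – V3 /a/: /zz/ splits as /z/ + /z/ (/z/ is the longest suffix that is a licit onset).
V3 /a/ – V4 /a/: /d/ → onset of the next syllable (single consonants are always licit onsets).
Result: zof.tyz.za.dan.
The /t/ is in the onset of syllable 2 (/tyz/).

2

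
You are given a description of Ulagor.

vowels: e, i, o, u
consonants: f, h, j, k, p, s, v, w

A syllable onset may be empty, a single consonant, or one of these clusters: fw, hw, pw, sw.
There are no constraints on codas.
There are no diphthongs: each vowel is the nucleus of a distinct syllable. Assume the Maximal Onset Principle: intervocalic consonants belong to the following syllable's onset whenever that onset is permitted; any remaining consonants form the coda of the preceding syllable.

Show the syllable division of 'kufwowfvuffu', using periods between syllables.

ku.fwowf.vuf.fu

The vowels are u, o, u, u — 4 nuclei, so 4 syllables.
/u…o/ gap (V1→V2): /fw/ is a licit onset in full, so it all attaches to the next syllable.
/o…u/ gap (V2→V3): /wfv/ splits as /wf/ + /v/ (/v/ is the longest suffix that is a licit onset).
/u…u/ gap (V3→V4): /ff/ — longest licit onset from the right is /f/, leaving /f/ as coda.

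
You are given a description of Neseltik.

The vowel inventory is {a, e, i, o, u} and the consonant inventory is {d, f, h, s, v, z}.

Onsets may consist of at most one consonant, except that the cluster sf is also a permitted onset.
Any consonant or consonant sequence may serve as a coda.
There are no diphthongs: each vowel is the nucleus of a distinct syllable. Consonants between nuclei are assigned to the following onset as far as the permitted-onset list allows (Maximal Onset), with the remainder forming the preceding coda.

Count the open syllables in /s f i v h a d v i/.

1

Nuclei (vowels): i, a, i → 3 syllables.
/i…a/ gap (V1→V2): /vh/ splits as /v/ + /h/ (/h/ is the longest suffix that is a licit onset).
/a…i/ gap (V2→V3): /dv/ — longest licit onset from the right is /v/, leaving /d/ as coda.
Putting it together: sfiv.had.vi.
Classifying each syllable: /sfiv/ (closed), /had/ (closed), /vi/ (open).
Open syllables: 1.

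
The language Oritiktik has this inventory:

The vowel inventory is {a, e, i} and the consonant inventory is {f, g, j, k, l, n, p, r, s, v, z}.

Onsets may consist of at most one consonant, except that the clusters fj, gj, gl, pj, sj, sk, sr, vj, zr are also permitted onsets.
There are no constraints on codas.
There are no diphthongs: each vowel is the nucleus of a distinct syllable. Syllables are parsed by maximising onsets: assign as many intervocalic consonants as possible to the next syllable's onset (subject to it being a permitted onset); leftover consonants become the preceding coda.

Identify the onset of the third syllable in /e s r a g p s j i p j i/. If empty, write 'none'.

sj

The vowels are e, a, i, i — 4 nuclei, so 4 syllables.
V1 /e/ – V2 /a/: /sr/ — entire cluster is a permitted onset → onset /sr/, coda ∅.
V2 /a/ – V3 /i/: cluster /gpsj/ — the longest permitted-onset suffix is /sj/; onset = /sj/, preceding coda = /gp/.
V3 /i/ – V4 /i/: /pj/ — entire cluster is a permitted onset → onset /pj/, coda ∅.
So the parse is e.sragp.sji.pji.
Syllable 3 is /sji/: onset /sj/, nucleus /i/, coda ∅.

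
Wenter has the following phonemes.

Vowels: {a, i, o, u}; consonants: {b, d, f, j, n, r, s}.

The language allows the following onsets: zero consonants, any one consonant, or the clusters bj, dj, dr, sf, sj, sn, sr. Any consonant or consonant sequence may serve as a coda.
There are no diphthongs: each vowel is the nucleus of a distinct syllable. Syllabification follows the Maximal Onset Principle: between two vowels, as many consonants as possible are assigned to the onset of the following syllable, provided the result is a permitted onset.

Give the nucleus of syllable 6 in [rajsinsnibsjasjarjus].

u

The vowels are a, i, i, a, a, u — 6 nuclei, so 6 syllables.
The sixth nucleus (vowel 6 from the left) is /u/.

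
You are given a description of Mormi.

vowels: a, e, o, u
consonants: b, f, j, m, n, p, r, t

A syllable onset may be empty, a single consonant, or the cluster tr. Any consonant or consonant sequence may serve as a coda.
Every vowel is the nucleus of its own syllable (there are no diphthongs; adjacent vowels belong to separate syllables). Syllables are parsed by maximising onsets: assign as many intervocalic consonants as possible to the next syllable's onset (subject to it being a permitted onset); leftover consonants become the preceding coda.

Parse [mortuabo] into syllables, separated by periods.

The vowels are o, u, a, o — 4 nuclei, so 4 syllables.
Between /o/ (V1) and /u/ (V2): /rt/ — longest licit onset from the right is /t/, leaving /r/ as coda.
Between /u/ (V2) and /a/ (V3): hiatus — the boundary sits between the two vowels.
Between /a/ (V3) and /o/ (V4): /b/ is a single consonant, so it becomes the next onset.

mor.tu.a.bo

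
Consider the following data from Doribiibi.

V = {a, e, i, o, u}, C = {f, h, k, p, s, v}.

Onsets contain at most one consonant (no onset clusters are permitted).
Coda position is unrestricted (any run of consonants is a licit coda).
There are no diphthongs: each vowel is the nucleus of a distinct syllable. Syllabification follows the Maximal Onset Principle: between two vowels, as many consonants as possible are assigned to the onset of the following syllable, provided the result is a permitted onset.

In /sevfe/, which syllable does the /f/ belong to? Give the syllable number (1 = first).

2

Nuclei (vowels): e, e → 2 syllables.
V1 /e/ – V2 /e/: /vf/; trying suffixes from longest down, /f/ is the first permitted one, so coda /v/ | onset /f/.
Syllabification: sev.fe.
The /f/ is in the onset of syllable 2 (/fe/).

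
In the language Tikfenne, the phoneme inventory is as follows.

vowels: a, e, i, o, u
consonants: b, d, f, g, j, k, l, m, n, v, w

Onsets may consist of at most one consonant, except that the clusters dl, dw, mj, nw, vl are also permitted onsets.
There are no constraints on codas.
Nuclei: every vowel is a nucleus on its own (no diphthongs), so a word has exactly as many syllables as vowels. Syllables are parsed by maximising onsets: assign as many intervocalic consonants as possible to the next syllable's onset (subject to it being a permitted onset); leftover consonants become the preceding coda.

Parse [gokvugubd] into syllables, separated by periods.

Nuclei (vowels): o, u, u → 3 syllables.
V1 /o/ – V2 /u/: /kv/; trying suffixes from longest down, /v/ is the first permitted one, so coda /k/ | onset /v/.
V2 /u/ – V3 /u/: /g/ → onset of the next syllable (single consonants are always licit onsets).

gok.vu.gubd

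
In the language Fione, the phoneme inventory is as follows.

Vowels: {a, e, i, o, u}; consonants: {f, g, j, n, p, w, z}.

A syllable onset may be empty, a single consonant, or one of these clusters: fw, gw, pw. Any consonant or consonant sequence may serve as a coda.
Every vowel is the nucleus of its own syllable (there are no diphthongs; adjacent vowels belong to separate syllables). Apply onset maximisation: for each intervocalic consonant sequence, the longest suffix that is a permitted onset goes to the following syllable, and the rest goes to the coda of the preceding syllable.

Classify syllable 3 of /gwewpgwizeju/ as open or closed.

The vowels are e, i, e, u — 4 nuclei, so 4 syllables.
σ1/σ2 boundary: /wpgw/ — longest licit onset from the right is /gw/, leaving /wp/ as coda.
σ2/σ3 boundary: /z/ → onset of the next syllable (single consonants are always licit onsets).
σ3/σ4 boundary: /j/ is a single consonant, so it becomes the next onset.
Putting it together: gwewp.gwi.ze.ju.
Syllable 3 is /ze/; it ends in its nucleus with no coda, so it is open.

open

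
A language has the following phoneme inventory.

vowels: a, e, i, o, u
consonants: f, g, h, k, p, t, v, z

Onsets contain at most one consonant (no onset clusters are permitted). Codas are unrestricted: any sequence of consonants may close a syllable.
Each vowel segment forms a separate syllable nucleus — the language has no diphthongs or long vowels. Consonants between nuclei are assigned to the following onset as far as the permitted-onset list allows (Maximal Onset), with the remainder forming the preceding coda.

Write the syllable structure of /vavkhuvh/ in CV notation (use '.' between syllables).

CVCC.CVCC

Vowels present: a, u; each is a nucleus, giving 2 syllables.
/a…u/ gap (V1→V2): cluster /vkh/ — the longest permitted-onset suffix is /h/; onset = /h/, preceding coda = /vk/.
Putting it together: vavk.huvh.
Mapping each syllable to C/V: /vavk/ → CVCC, /huvh/ → CVCC.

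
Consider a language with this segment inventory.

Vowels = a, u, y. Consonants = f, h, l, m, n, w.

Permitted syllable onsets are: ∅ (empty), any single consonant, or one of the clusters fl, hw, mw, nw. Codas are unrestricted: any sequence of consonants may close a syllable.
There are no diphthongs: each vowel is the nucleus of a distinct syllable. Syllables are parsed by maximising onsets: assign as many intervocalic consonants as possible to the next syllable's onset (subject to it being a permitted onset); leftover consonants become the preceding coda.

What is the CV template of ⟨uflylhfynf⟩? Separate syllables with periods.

V.CCVCC.CVCC

The vowels are u, y, y — 3 nuclei, so 3 syllables.
Between /u/ (V1) and /y/ (V2): /fl/ is a licit onset in full, so it all attaches to the next syllable.
Between /y/ (V2) and /y/ (V3): /lhf/ splits as /lh/ + /f/ (/f/ is the longest suffix that is a licit onset).
Putting it together: u.flylh.fynf.
Mapping each syllable to C/V: /u/ → V, /flylh/ → CCVCC, /fynf/ → CVCC.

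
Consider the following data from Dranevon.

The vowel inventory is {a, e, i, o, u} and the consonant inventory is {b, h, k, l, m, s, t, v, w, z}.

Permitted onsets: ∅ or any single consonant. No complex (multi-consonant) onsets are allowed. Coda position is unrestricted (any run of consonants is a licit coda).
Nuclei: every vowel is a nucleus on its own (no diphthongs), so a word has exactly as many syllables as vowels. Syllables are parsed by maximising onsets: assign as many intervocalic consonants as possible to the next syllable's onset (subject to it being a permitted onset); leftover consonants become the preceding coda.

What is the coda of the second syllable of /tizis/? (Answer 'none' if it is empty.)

Nuclei (vowels): i, i → 2 syllables.
V1 /i/ – V2 /i/: just /z/ — single C goes to the following onset.
Syllabification: ti.zis.
Syllable 2 is /zis/: onset /z/, nucleus /i/, coda /s/.

s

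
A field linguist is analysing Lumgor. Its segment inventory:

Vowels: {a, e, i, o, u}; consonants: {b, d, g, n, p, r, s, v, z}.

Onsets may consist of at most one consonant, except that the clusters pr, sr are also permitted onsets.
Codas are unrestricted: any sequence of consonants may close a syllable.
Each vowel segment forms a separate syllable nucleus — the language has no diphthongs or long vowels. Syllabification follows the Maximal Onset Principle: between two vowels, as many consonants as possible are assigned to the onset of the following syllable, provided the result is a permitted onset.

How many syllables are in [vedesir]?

Vowels present: e, e, i; each is a nucleus, giving 3 syllables.

3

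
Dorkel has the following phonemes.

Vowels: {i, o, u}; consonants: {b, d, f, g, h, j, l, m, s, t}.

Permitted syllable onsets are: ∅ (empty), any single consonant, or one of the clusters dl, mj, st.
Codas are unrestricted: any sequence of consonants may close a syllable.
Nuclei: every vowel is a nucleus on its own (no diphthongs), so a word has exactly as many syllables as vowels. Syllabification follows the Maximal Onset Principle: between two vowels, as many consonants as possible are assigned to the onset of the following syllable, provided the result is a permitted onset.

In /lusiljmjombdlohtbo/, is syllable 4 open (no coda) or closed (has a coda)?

Nuclei (vowels): u, i, o, o, o → 5 syllables.
V1 /u/ – V2 /i/: just /s/ — single C goes to the following onset.
V2 /i/ – V3 /o/: /ljmj/ splits as /lj/ + /mj/ (/mj/ is the longest suffix that is a licit onset).
V3 /o/ – V4 /o/: /mbdl/; trying suffixes from longest down, /dl/ is the first permitted one, so coda /mb/ | onset /dl/.
V4 /o/ – V5 /o/: /htb/ — longest licit onset from the right is /b/, leaving /ht/ as coda.
So the parse is lu.silj.mjomb.dloht.bo.
Syllable 4 is /dloht/ with coda /ht/, so it is closed.

closed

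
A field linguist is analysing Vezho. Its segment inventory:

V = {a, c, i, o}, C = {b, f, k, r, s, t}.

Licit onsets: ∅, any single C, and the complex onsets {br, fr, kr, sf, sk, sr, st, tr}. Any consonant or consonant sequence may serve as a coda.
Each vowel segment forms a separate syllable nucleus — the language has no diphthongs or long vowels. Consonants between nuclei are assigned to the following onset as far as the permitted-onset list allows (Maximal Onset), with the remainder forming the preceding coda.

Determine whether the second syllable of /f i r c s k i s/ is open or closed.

Nuclei (vowels): i, c, i → 3 syllables.
Between /i/ (V1) and /c/ (V2): just /r/ — single C goes to the following onset.
Between /c/ (V2) and /i/ (V3): /sk/ is a licit onset in full, so it all attaches to the next syllable.
So the parse is fi.rc.skis.
Syllable 2 is /rc/; it ends in its nucleus with no coda, so it is open.

open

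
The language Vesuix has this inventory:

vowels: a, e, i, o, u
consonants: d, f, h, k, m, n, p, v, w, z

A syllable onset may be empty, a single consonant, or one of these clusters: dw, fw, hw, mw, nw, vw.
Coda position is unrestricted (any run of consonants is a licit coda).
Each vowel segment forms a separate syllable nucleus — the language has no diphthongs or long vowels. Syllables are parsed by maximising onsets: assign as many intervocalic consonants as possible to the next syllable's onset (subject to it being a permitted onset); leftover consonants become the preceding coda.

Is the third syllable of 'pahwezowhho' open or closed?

Nuclei (vowels): a, e, o, o → 4 syllables.
V1 /a/ – V2 /e/: cluster /hw/ — /hw/ is itself a permitted onset, so the whole cluster goes right; preceding coda = ∅.
V2 /e/ – V3 /o/: /z/ → onset of the next syllable (single consonants are always licit onsets).
V3 /o/ – V4 /o/: /whh/; trying suffixes from longest down, /h/ is the first permitted one, so coda /wh/ | onset /h/.
So the parse is pa.hwe.zowh.ho.
Syllable 3 is /zowh/ with coda /wh/, so it is closed.

closed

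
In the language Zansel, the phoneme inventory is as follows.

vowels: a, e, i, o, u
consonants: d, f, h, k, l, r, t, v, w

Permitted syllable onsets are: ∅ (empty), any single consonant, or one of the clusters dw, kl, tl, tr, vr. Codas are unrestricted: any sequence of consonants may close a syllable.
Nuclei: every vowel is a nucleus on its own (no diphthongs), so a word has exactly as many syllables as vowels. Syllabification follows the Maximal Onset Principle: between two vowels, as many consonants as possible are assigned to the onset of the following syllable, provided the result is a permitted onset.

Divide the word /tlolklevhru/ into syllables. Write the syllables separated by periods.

tlol.klevh.ru

Vowels present: o, e, u; each is a nucleus, giving 3 syllables.
σ1/σ2 boundary: /lkl/; trying suffixes from longest down, /kl/ is the first permitted one, so coda /l/ | onset /kl/.
σ2/σ3 boundary: /vhr/; trying suffixes from longest down, /r/ is the first permitted one, so coda /vh/ | onset /r/.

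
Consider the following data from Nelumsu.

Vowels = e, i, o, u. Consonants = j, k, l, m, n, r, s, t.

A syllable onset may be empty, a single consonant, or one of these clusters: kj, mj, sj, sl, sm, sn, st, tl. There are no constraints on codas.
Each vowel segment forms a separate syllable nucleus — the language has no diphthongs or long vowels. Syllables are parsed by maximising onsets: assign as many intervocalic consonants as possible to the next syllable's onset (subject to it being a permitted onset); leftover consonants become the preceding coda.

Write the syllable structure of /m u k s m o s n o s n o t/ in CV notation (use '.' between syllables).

CVC.CCV.CCV.CCVC

Vowels present: u, o, o, o; each is a nucleus, giving 4 syllables.
σ1/σ2 boundary: /ksm/ — longest licit onset from the right is /sm/, leaving /k/ as coda.
σ2/σ3 boundary: cluster /sn/ — /sn/ is itself a permitted onset, so the whole cluster goes right; preceding coda = ∅.
σ3/σ4 boundary: /sn/ is a licit onset in full, so it all attaches to the next syllable.
So the parse is muk.smo.sno.snot.
Mapping each syllable to C/V: /muk/ → CVC, /smo/ → CCV, /sno/ → CCV, /snot/ → CCVC.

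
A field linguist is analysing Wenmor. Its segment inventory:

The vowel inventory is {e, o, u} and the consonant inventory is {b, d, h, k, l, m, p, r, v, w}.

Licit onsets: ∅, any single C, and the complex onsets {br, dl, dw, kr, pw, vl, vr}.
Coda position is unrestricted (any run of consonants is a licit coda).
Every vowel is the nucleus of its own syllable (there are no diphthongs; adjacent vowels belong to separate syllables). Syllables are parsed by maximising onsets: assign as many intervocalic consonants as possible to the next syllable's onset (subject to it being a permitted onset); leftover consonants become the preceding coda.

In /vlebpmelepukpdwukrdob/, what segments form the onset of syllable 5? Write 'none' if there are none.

dw

Nuclei (vowels): e, e, e, u, u, o → 6 syllables.
/e…e/ gap (V1→V2): /bpm/ — longest licit onset from the right is /m/, leaving /bp/ as coda.
/e…e/ gap (V2→V3): /l/ → onset of the next syllable (single consonants are always licit onsets).
/e…u/ gap (V3→V4): /p/ is a single consonant, so it becomes the next onset.
/u…u/ gap (V4→V5): /kpdw/ splits as /kp/ + /dw/ (/dw/ is the longest suffix that is a licit onset).
/u…o/ gap (V5→V6): cluster /krd/ — the longest permitted-onset suffix is /d/; onset = /d/, preceding coda = /kr/.
Result: vlebp.me.le.pukp.dwukr.dob.
Syllable 5 is /dwukr/: onset /dw/, nucleus /u/, coda /kr/.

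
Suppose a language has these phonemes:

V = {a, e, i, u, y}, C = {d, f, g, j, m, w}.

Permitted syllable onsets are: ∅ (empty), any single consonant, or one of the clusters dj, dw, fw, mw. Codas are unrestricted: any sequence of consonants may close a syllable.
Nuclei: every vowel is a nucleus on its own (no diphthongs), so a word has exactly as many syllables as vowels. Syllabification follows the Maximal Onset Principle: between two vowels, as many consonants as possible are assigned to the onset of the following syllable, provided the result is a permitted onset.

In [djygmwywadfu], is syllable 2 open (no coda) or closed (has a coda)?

open

Nuclei (vowels): y, y, a, u → 4 syllables.
Between /y/ (V1) and /y/ (V2): cluster /gmw/ — the longest permitted-onset suffix is /mw/; onset = /mw/, preceding coda = /g/.
Between /y/ (V2) and /a/ (V3): /w/ is a single consonant, so it becomes the next onset.
Between /a/ (V3) and /u/ (V4): /df/ — longest licit onset from the right is /f/, leaving /d/ as coda.
Syllabification: djyg.mwy.wad.fu.
Syllable 2 is /mwy/; it ends in its nucleus with no coda, so it is open.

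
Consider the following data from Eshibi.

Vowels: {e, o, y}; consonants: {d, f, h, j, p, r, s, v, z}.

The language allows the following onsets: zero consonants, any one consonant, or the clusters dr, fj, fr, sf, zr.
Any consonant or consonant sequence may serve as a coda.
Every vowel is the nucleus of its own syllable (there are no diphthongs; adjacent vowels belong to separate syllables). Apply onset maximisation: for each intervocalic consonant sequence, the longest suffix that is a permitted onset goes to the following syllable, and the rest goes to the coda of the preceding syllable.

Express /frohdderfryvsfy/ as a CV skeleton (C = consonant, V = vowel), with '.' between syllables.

CCVCC.CVC.CCVC.CCV

Vowels present: o, e, y, y; each is a nucleus, giving 4 syllables.
σ1/σ2 boundary: /hdd/ — longest licit onset from the right is /d/, leaving /hd/ as coda.
σ2/σ3 boundary: /rfr/ — longest licit onset from the right is /fr/, leaving /r/ as coda.
σ3/σ4 boundary: /vsf/; trying suffixes from longest down, /sf/ is the first permitted one, so coda /v/ | onset /sf/.
Result: frohd.der.fryv.sfy.
Mapping each syllable to C/V: /frohd/ → CCVCC, /der/ → CVC, /fryv/ → CCVC, /sfy/ → CCV.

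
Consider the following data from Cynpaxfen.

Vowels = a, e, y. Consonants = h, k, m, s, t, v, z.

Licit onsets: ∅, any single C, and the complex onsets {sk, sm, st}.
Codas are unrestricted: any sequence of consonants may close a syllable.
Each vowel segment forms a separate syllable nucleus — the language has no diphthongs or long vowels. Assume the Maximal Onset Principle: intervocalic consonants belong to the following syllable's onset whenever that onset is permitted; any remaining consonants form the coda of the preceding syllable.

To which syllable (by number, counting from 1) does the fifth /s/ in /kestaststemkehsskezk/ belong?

The vowels are e, a, e, e, e — 5 nuclei, so 5 syllables.
V1 /e/ – V2 /a/: cluster /st/ — /st/ is itself a permitted onset, so the whole cluster goes right; preceding coda = ∅.
V2 /a/ – V3 /e/: /stst/ splits as /st/ + /st/ (/st/ is the longest suffix that is a licit onset).
V3 /e/ – V4 /e/: cluster /mk/ — the longest permitted-onset suffix is /k/; onset = /k/, preceding coda = /m/.
V4 /e/ – V5 /e/: /hssk/ splits as /hs/ + /sk/ (/sk/ is the longest suffix that is a licit onset).
So the parse is ke.stast.stem.kehs.skezk.
The fifth /s/ is in the onset of syllable 5 (/skezk/).

5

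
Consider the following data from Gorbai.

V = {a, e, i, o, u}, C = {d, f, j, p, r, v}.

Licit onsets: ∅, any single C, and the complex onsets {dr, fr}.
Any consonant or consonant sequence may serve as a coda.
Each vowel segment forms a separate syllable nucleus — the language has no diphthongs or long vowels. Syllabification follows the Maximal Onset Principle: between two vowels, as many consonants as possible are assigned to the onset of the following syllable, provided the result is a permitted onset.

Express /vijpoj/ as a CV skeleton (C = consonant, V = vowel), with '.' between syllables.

CVC.CVC

Nuclei (vowels): i, o → 2 syllables.
Between /i/ (V1) and /o/ (V2): cluster /jp/ — the longest permitted-onset suffix is /p/; onset = /p/, preceding coda = /j/.
Syllabification: vij.poj.
Mapping each syllable to C/V: /vij/ → CVC, /poj/ → CVC.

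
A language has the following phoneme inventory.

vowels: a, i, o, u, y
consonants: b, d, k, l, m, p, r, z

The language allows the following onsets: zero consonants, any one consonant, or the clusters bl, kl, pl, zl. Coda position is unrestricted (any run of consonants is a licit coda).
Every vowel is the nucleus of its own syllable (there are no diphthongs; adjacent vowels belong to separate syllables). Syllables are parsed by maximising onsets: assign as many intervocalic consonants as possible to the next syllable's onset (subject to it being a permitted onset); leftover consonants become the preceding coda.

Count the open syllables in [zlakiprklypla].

Nuclei (vowels): a, i, y, a → 4 syllables.
σ1/σ2 boundary: /k/ → onset of the next syllable (single consonants are always licit onsets).
σ2/σ3 boundary: /prkl/ splits as /pr/ + /kl/ (/kl/ is the longest suffix that is a licit onset).
σ3/σ4 boundary: /pl/ — entire cluster is a permitted onset → onset /pl/, coda ∅.
Syllabification: zla.kipr.kly.pla.
Classifying each syllable: /zla/ (open), /kipr/ (closed), /kly/ (open), /pla/ (open).
Open syllables: 3.

3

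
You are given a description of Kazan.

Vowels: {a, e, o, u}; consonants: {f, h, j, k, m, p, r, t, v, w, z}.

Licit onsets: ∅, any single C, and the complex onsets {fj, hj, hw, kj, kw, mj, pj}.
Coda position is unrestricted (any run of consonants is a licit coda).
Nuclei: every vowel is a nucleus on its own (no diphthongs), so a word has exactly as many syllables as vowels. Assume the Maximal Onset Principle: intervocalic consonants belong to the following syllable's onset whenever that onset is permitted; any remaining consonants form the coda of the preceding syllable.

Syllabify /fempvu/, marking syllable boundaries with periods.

femp.vu

Vowels present: e, u; each is a nucleus, giving 2 syllables.
/e…u/ gap (V1→V2): /mpv/ — longest licit onset from the right is /v/, leaving /mp/ as coda.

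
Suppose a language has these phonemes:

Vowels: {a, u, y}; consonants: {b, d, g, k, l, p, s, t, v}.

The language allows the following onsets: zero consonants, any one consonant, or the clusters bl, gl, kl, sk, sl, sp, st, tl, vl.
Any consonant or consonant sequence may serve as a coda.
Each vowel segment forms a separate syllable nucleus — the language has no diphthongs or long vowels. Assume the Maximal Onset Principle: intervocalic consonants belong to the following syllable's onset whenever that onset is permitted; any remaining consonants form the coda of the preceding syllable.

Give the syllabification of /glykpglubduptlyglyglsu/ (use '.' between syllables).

glykp.glub.dup.tly.glygl.su

Vowels present: y, u, u, y, y, u; each is a nucleus, giving 6 syllables.
/y…u/ gap (V1→V2): /kpgl/ — longest licit onset from the right is /gl/, leaving /kp/ as coda.
/u…u/ gap (V2→V3): cluster /bd/ — the longest permitted-onset suffix is /d/; onset = /d/, preceding coda = /b/.
/u…y/ gap (V3→V4): /ptl/ splits as /p/ + /tl/ (/tl/ is the longest suffix that is a licit onset).
/y…y/ gap (V4→V5): /gl/ is a licit onset in full, so it all attaches to the next syllable.
/y…u/ gap (V5→V6): /gls/ splits as /gl/ + /s/ (/s/ is the longest suffix that is a licit onset).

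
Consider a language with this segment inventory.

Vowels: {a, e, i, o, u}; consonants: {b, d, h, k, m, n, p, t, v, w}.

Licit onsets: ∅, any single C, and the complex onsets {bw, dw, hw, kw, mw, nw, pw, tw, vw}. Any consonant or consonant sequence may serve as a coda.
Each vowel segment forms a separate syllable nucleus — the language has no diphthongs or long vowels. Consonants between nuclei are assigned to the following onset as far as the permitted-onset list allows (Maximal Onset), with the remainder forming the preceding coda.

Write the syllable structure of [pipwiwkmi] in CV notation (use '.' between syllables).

CV.CCVCC.CV

The vowels are i, i, i — 3 nuclei, so 3 syllables.
V1 /i/ – V2 /i/: cluster /pw/ — /pw/ is itself a permitted onset, so the whole cluster goes right; preceding coda = ∅.
V2 /i/ – V3 /i/: /wkm/; trying suffixes from longest down, /m/ is the first permitted one, so coda /wk/ | onset /m/.
Result: pi.pwiwk.mi.
Mapping each syllable to C/V: /pi/ → CV, /pwiwk/ → CCVCC, /mi/ → CV.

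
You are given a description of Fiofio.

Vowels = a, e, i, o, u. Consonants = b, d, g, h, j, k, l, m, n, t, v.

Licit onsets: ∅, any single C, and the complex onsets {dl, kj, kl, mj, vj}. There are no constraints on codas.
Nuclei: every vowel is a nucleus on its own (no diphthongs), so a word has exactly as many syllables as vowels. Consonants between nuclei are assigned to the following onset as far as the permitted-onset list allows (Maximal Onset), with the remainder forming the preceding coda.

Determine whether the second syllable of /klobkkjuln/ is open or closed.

closed

Nuclei (vowels): o, u → 2 syllables.
V1 /o/ – V2 /u/: /bkkj/; trying suffixes from longest down, /kj/ is the first permitted one, so coda /bk/ | onset /kj/.
Result: klobk.kjuln.
Syllable 2 is /kjuln/ with coda /ln/, so it is closed.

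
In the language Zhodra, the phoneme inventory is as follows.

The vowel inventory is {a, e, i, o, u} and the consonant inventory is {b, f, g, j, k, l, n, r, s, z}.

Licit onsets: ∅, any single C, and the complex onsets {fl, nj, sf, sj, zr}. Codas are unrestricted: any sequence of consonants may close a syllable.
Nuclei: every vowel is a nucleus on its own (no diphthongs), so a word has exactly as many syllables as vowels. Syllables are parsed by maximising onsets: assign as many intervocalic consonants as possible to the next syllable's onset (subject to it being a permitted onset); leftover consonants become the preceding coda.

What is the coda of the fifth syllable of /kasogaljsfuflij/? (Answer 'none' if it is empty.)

j

Vowels present: a, o, a, u, i; each is a nucleus, giving 5 syllables.
V1 /a/ – V2 /o/: just /s/ — single C goes to the following onset.
V2 /o/ – V3 /a/: /g/ is a single consonant, so it becomes the next onset.
V3 /a/ – V4 /u/: cluster /ljsf/ — the longest permitted-onset suffix is /sf/; onset = /sf/, preceding coda = /lj/.
V4 /u/ – V5 /i/: cluster /fl/ — /fl/ is itself a permitted onset, so the whole cluster goes right; preceding coda = ∅.
Result: ka.so.galj.sfu.flij.
Syllable 5 is /flij/: onset /fl/, nucleus /i/, coda /j/.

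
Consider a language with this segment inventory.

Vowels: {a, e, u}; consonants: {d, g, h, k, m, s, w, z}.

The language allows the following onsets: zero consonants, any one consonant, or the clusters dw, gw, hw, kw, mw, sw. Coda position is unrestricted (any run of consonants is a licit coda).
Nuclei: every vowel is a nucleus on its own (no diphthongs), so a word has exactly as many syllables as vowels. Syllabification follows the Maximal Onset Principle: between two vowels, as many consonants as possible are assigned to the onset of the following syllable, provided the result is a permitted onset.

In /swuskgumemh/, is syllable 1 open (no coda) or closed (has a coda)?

The vowels are u, u, e — 3 nuclei, so 3 syllables.
V1 /u/ – V2 /u/: cluster /skg/ — the longest permitted-onset suffix is /g/; onset = /g/, preceding coda = /sk/.
V2 /u/ – V3 /e/: just /m/ — single C goes to the following onset.
Putting it together: swusk.gu.memh.
Syllable 1 is /swusk/ with coda /sk/, so it is closed.

closed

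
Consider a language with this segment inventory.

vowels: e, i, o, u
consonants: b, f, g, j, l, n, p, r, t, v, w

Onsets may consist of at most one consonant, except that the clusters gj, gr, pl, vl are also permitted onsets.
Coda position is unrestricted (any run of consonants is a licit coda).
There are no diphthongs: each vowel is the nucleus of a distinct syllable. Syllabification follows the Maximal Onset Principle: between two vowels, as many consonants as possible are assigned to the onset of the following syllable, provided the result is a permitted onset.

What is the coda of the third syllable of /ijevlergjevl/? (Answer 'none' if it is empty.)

Nuclei (vowels): i, e, e, e → 4 syllables.
/i…e/ gap (V1→V2): /j/ is a single consonant, so it becomes the next onset.
/e…e/ gap (V2→V3): /vl/ is a licit onset in full, so it all attaches to the next syllable.
/e…e/ gap (V3→V4): /rgj/; trying suffixes from longest down, /gj/ is the first permitted one, so coda /r/ | onset /gj/.
Syllabification: i.je.vler.gjevl.
Syllable 3 is /vler/: onset /vl/, nucleus /e/, coda /r/.

r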